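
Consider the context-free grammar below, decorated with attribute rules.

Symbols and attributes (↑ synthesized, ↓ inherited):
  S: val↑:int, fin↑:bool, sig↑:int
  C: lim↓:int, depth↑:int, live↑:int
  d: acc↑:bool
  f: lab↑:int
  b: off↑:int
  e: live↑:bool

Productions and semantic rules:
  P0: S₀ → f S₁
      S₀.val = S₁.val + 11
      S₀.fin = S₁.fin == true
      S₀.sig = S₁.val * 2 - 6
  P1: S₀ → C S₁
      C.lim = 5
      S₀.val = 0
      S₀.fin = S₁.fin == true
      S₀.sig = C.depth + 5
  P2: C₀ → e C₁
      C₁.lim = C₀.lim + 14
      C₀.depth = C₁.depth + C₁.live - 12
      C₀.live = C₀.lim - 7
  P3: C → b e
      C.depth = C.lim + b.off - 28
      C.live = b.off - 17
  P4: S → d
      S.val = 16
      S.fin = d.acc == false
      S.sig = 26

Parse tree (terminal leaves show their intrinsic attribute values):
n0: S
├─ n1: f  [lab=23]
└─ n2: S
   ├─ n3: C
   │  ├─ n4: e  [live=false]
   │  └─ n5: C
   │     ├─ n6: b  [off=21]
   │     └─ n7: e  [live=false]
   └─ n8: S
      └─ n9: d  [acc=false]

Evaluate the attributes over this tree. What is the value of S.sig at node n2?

9

1. n1.lab = 23  [terminal]
2. n3.lim = 5  [5]
3. n4.live = false  [terminal]
4. n5.lim = 19  [C₀.lim + 14]
5. n6.off = 21  [terminal]
6. n7.live = false  [terminal]
7. n5.depth = 12  [C.lim + b.off - 28]
8. n5.live = 4  [b.off - 17]
9. n3.depth = 4  [C₁.depth + C₁.live - 12]
10. n3.live = -2  [C₀.lim - 7]
11. n9.acc = false  [terminal]
12. n8.val = 16  [16]
13. n8.fin = true  [d.acc == false]
14. n8.sig = 26  [26]
15. n2.val = 0  [0]
16. n2.fin = true  [S₁.fin == true]
17. n2.sig = 9  [C.depth + 5]
18. n0.val = 11  [S₁.val + 11]
19. n0.fin = true  [S₁.fin == true]
20. n0.sig = -6  [S₁.val * 2 - 6]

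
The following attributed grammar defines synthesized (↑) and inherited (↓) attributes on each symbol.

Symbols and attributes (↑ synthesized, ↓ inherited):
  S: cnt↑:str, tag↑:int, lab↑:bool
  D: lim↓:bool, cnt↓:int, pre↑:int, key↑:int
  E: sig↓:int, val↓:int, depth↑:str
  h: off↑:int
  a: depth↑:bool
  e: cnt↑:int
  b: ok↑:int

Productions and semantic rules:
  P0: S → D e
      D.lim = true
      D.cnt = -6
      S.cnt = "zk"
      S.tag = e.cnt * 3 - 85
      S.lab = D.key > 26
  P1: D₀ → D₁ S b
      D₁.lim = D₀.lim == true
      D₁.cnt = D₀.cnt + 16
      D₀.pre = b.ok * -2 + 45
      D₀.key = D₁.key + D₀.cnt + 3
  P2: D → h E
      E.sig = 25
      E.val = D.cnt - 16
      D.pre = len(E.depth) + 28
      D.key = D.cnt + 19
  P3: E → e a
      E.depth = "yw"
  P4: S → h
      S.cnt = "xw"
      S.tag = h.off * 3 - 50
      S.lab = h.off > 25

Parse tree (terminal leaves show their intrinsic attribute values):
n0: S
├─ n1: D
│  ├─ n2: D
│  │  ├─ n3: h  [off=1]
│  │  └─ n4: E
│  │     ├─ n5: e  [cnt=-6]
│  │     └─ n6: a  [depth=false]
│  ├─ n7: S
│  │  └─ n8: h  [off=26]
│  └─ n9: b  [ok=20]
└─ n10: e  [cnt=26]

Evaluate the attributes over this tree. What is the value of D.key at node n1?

26

1. n1.lim = true  [true]
2. n1.cnt = -6  [-6]
3. n2.lim = true  [D₀.lim == true]
4. n2.cnt = 10  [D₀.cnt + 16]
5. n3.off = 1  [terminal]
6. n4.sig = 25  [25]
7. n4.val = -6  [D.cnt - 16]
8. n5.cnt = -6  [terminal]
9. n6.depth = false  [terminal]
10. n4.depth = "yw"  ["yw"]
11. n2.pre = 30  [len(E.depth) + 28]
12. n2.key = 29  [D.cnt + 19]
13. n8.off = 26  [terminal]
14. n7.cnt = "xw"  ["xw"]
15. n7.tag = 28  [h.off * 3 - 50]
16. n7.lab = true  [h.off > 25]
17. n9.ok = 20  [terminal]
18. n1.pre = 5  [b.ok * -2 + 45]
19. n1.key = 26  [D₁.key + D₀.cnt + 3]
20. n10.cnt = 26  [terminal]
21. n0.cnt = "zk"  ["zk"]
22. n0.tag = -7  [e.cnt * 3 - 85]
23. n0.lab = false  [D.key > 26]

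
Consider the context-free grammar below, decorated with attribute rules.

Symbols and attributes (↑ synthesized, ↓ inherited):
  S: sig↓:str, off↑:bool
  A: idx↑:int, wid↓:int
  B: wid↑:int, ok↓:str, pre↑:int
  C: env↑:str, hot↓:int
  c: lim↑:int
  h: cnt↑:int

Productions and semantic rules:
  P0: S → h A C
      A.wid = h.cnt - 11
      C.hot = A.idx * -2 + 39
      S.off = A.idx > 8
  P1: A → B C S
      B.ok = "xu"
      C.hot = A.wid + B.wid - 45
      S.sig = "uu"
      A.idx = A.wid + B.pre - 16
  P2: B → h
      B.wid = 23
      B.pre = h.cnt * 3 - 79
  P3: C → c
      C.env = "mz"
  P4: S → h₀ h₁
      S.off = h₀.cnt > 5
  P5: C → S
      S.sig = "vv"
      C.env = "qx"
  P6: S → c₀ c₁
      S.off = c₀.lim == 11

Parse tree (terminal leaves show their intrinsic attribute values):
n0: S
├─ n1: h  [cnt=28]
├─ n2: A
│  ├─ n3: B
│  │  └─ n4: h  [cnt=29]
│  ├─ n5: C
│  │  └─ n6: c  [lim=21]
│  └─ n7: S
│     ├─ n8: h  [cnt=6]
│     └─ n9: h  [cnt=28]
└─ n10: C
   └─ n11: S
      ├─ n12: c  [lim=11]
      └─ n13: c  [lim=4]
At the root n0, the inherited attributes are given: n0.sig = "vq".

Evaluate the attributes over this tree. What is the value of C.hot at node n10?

1. n0.sig = "vq"  [given at root]
2. n1.cnt = 28  [terminal]
3. n2.wid = 17  [h.cnt - 11]
4. n3.ok = "xu"  ["xu"]
5. n4.cnt = 29  [terminal]
6. n3.wid = 23  [23]
7. n3.pre = 8  [h.cnt * 3 - 79]
8. n5.hot = -5  [A.wid + B.wid - 45]
9. n6.lim = 21  [terminal]
10. n5.env = "mz"  ["mz"]
11. n7.sig = "uu"  ["uu"]
12. n8.cnt = 6  [terminal]
13. n9.cnt = 28  [terminal]
14. n7.off = true  [h₀.cnt > 5]
15. n2.idx = 9  [A.wid + B.pre - 16]
16. n10.hot = 21  [A.idx * -2 + 39]
17. n11.sig = "vv"  ["vv"]
18. n12.lim = 11  [terminal]
19. n13.lim = 4  [terminal]
20. n11.off = true  [c₀.lim == 11]
21. n10.env = "qx"  ["qx"]
22. n0.off = true  [A.idx > 8]

21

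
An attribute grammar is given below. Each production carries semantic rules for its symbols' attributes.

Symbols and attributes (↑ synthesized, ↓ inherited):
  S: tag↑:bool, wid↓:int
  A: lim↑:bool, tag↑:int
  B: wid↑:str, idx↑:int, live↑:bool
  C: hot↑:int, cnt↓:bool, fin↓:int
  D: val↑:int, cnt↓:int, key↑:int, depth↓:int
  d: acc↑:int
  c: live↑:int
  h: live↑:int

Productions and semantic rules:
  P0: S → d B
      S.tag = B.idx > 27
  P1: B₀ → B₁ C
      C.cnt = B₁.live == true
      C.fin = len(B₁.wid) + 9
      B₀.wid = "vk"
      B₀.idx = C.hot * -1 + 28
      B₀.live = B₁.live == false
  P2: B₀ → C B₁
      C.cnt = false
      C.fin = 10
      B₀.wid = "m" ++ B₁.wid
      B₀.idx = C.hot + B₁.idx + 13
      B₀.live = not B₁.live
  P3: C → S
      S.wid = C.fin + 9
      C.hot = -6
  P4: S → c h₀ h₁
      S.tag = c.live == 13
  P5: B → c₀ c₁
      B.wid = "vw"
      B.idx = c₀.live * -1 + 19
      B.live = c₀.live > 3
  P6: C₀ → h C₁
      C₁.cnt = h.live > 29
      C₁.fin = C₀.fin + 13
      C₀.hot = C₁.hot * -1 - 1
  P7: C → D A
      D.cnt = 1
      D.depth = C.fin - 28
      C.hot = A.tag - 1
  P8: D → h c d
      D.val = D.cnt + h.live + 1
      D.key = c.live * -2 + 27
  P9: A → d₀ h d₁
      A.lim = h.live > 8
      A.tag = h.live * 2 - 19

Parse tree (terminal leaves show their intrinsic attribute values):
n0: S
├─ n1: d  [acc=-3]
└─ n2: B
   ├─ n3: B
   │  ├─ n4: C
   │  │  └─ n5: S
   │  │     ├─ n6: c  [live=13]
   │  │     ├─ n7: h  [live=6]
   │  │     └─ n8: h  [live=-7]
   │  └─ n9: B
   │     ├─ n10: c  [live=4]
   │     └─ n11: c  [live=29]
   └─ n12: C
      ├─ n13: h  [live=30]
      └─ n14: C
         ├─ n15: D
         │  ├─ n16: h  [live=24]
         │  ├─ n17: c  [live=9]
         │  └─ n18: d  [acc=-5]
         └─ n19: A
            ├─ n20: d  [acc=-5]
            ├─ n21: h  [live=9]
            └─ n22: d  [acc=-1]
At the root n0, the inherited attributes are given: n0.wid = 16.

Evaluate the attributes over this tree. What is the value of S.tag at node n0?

false

1. n0.wid = 16  [given at root]
2. n1.acc = -3  [terminal]
3. n4.cnt = false  [false]
4. n4.fin = 10  [10]
5. n5.wid = 19  [C.fin + 9]
6. n6.live = 13  [terminal]
7. n7.live = 6  [terminal]
8. n8.live = -7  [terminal]
9. n5.tag = true  [c.live == 13]
10. n4.hot = -6  [-6]
11. n10.live = 4  [terminal]
12. n11.live = 29  [terminal]
13. n9.wid = "vw"  ["vw"]
14. n9.idx = 15  [c₀.live * -1 + 19]
15. n9.live = true  [c₀.live > 3]
16. n3.wid = "mvw"  ["m" ++ B₁.wid]
17. n3.idx = 22  [C.hot + B₁.idx + 13]
18. n3.live = false  [not B₁.live]
19. n12.cnt = false  [B₁.live == true]
20. n12.fin = 12  [len(B₁.wid) + 9]
21. n13.live = 30  [terminal]
22. n14.cnt = true  [h.live > 29]
23. n14.fin = 25  [C₀.fin + 13]
24. n15.cnt = 1  [1]
25. n15.depth = -3  [C.fin - 28]
26. n16.live = 24  [terminal]
27. n17.live = 9  [terminal]
28. n18.acc = -5  [terminal]
29. n15.val = 26  [D.cnt + h.live + 1]
30. n15.key = 9  [c.live * -2 + 27]
31. n20.acc = -5  [terminal]
32. n21.live = 9  [terminal]
33. n22.acc = -1  [terminal]
34. n19.lim = true  [h.live > 8]
35. n19.tag = -1  [h.live * 2 - 19]
36. n14.hot = -2  [A.tag - 1]
37. n12.hot = 1  [C₁.hot * -1 - 1]
38. n2.wid = "vk"  ["vk"]
39. n2.idx = 27  [C.hot * -1 + 28]
40. n2.live = true  [B₁.live == false]
41. n0.tag = false  [B.idx > 27]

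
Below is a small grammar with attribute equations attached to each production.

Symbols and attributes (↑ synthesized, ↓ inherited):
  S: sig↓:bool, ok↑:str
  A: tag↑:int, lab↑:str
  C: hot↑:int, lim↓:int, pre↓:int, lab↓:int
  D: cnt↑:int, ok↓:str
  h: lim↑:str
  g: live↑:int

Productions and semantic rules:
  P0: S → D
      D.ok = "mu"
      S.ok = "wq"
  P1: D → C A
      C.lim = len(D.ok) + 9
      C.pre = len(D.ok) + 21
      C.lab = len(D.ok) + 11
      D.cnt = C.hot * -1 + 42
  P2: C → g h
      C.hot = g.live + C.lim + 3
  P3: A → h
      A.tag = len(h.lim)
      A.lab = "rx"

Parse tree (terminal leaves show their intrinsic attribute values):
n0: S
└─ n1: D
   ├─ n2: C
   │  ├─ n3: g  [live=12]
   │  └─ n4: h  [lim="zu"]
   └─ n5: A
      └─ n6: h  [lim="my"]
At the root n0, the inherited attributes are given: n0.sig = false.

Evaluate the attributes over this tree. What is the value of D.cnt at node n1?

1. n0.sig = false  [given at root]
2. n1.ok = "mu"  ["mu"]
3. n2.lim = 11  [len(D.ok) + 9]
4. n2.pre = 23  [len(D.ok) + 21]
5. n2.lab = 13  [len(D.ok) + 11]
6. n3.live = 12  [terminal]
7. n4.lim = "zu"  [terminal]
8. n2.hot = 26  [g.live + C.lim + 3]
9. n6.lim = "my"  [terminal]
10. n5.tag = 2  [len(h.lim)]
11. n5.lab = "rx"  ["rx"]
12. n1.cnt = 16  [C.hot * -1 + 42]
13. n0.ok = "wq"  ["wq"]

16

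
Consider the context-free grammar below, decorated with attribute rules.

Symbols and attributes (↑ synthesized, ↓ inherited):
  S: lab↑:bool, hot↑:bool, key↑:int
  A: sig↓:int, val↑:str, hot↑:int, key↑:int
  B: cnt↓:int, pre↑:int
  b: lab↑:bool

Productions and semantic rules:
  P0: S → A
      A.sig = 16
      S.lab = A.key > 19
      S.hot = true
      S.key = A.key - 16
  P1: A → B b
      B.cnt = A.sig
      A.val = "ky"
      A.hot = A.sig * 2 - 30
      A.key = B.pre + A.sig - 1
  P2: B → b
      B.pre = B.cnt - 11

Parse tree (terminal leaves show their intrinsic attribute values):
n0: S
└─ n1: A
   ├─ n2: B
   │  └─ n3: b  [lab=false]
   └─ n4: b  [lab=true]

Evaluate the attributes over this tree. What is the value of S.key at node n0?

1. n1.sig = 16  [16]
2. n2.cnt = 16  [A.sig]
3. n3.lab = false  [terminal]
4. n2.pre = 5  [B.cnt - 11]
5. n4.lab = true  [terminal]
6. n1.val = "ky"  ["ky"]
7. n1.hot = 2  [A.sig * 2 - 30]
8. n1.key = 20  [B.pre + A.sig - 1]
9. n0.lab = true  [A.key > 19]
10. n0.hot = true  [true]
11. n0.key = 4  [A.key - 16]

4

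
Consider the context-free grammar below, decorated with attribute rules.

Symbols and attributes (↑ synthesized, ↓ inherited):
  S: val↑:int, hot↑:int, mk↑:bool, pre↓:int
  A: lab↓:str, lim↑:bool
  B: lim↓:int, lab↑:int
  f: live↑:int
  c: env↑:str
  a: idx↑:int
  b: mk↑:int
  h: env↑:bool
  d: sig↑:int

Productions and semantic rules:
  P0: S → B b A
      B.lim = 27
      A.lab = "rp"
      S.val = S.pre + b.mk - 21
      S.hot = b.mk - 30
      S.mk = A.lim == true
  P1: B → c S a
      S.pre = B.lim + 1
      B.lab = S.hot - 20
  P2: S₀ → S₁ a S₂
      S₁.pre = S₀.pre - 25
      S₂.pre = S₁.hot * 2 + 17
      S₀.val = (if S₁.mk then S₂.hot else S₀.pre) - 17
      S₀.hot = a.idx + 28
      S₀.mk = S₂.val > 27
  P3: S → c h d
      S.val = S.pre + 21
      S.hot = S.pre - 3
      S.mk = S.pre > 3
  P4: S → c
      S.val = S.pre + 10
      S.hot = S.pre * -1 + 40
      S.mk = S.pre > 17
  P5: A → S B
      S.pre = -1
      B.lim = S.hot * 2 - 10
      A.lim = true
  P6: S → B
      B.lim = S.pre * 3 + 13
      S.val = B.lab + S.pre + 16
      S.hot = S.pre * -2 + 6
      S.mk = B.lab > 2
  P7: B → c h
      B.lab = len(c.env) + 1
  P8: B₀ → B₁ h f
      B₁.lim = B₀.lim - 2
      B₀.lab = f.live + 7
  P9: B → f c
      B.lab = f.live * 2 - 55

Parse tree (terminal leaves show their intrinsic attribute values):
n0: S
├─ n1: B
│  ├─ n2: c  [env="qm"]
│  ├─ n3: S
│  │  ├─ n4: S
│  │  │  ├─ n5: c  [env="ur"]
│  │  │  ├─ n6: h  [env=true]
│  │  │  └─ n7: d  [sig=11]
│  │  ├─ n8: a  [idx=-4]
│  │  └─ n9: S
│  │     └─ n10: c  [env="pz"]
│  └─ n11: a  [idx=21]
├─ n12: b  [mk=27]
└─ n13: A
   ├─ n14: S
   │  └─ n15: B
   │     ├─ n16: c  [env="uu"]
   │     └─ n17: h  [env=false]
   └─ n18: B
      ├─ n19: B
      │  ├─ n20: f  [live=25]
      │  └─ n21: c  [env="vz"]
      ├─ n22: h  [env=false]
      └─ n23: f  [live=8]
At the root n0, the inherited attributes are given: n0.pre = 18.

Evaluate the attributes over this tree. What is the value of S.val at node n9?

1. n0.pre = 18  [given at root]
2. n1.lim = 27  [27]
3. n2.env = "qm"  [terminal]
4. n3.pre = 28  [B.lim + 1]
5. n4.pre = 3  [S₀.pre - 25]
6. n5.env = "ur"  [terminal]
7. n6.env = true  [terminal]
8. n7.sig = 11  [terminal]
9. n4.val = 24  [S.pre + 21]
10. n4.hot = 0  [S.pre - 3]
11. n4.mk = false  [S.pre > 3]
12. n8.idx = -4  [terminal]
13. n9.pre = 17  [S₁.hot * 2 + 17]
14. n10.env = "pz"  [terminal]
15. n9.val = 27  [S.pre + 10]
16. n9.hot = 23  [S.pre * -1 + 40]
17. n9.mk = false  [S.pre > 17]
18. n3.val = 11  [(if S₁.mk then S₂.hot else S₀.pre) - 17]
19. n3.hot = 24  [a.idx + 28]
20. n3.mk = false  [S₂.val > 27]
21. n11.idx = 21  [terminal]
22. n1.lab = 4  [S.hot - 20]
23. n12.mk = 27  [terminal]
24. n13.lab = "rp"  ["rp"]
25. n14.pre = -1  [-1]
26. n15.lim = 10  [S.pre * 3 + 13]
27. n16.env = "uu"  [terminal]
28. n17.env = false  [terminal]
29. n15.lab = 3  [len(c.env) + 1]
30. n14.val = 18  [B.lab + S.pre + 16]
31. n14.hot = 8  [S.pre * -2 + 6]
32. n14.mk = true  [B.lab > 2]
33. n18.lim = 6  [S.hot * 2 - 10]
34. n19.lim = 4  [B₀.lim - 2]
35. n20.live = 25  [terminal]
36. n21.env = "vz"  [terminal]
37. n19.lab = -5  [f.live * 2 - 55]
38. n22.env = false  [terminal]
39. n23.live = 8  [terminal]
40. n18.lab = 15  [f.live + 7]
41. n13.lim = true  [true]
42. n0.val = 24  [S.pre + b.mk - 21]
43. n0.hot = -3  [b.mk - 30]
44. n0.mk = true  [A.lim == true]

27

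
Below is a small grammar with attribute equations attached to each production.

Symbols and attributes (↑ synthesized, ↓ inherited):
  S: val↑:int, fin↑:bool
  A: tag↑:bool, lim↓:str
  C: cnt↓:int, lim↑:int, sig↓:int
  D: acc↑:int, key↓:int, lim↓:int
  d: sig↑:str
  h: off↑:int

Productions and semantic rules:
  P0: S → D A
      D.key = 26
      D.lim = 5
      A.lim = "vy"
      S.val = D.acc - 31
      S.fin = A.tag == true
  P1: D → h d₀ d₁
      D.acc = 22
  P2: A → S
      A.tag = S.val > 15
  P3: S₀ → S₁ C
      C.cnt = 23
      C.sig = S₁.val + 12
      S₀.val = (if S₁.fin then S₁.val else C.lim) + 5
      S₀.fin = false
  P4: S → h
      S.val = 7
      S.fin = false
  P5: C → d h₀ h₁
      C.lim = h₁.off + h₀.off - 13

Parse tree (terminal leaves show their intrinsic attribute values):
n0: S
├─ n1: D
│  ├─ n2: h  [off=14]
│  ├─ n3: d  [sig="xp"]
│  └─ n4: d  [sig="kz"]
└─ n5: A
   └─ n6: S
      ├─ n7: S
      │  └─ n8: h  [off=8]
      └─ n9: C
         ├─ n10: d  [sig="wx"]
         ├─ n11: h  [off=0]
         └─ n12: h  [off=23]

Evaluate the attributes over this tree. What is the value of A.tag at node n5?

1. n1.key = 26  [26]
2. n1.lim = 5  [5]
3. n2.off = 14  [terminal]
4. n3.sig = "xp"  [terminal]
5. n4.sig = "kz"  [terminal]
6. n1.acc = 22  [22]
7. n5.lim = "vy"  ["vy"]
8. n8.off = 8  [terminal]
9. n7.val = 7  [7]
10. n7.fin = false  [false]
11. n9.cnt = 23  [23]
12. n9.sig = 19  [S₁.val + 12]
13. n10.sig = "wx"  [terminal]
14. n11.off = 0  [terminal]
15. n12.off = 23  [terminal]
16. n9.lim = 10  [h₁.off + h₀.off - 13]
17. n6.val = 15  [(if S₁.fin then S₁.val else C.lim) + 5]
18. n6.fin = false  [false]
19. n5.tag = false  [S.val > 15]
20. n0.val = -9  [D.acc - 31]
21. n0.fin = false  [A.tag == true]

false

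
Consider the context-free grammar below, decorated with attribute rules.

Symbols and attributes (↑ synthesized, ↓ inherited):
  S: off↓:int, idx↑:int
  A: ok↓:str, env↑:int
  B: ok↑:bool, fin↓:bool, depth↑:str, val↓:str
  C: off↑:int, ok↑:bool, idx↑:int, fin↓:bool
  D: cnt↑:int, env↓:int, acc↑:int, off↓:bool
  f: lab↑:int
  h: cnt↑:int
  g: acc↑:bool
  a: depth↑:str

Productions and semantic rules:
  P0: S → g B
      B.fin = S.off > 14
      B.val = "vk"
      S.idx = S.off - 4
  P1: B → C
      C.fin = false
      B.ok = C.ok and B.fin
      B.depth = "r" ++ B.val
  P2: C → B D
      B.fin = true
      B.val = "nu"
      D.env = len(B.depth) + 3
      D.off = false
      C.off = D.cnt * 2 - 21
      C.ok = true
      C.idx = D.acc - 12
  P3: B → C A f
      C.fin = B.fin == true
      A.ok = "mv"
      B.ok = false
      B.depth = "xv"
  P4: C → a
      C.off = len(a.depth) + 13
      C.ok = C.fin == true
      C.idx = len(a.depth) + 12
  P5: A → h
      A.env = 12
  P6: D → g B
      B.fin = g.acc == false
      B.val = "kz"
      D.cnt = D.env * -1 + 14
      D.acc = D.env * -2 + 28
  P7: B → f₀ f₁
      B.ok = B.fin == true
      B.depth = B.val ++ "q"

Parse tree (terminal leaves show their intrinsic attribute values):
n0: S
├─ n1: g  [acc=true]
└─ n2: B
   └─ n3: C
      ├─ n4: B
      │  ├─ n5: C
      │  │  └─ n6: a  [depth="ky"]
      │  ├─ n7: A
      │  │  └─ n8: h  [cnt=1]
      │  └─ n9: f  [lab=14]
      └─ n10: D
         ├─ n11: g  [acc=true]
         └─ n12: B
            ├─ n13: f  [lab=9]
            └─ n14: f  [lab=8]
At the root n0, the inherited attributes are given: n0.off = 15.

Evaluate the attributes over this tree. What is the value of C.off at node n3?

-3

1. n0.off = 15  [given at root]
2. n1.acc = true  [terminal]
3. n2.fin = true  [S.off > 14]
4. n2.val = "vk"  ["vk"]
5. n3.fin = false  [false]
6. n4.fin = true  [true]
7. n4.val = "nu"  ["nu"]
8. n5.fin = true  [B.fin == true]
9. n6.depth = "ky"  [terminal]
10. n5.off = 15  [len(a.depth) + 13]
11. n5.ok = true  [C.fin == true]
12. n5.idx = 14  [len(a.depth) + 12]
13. n7.ok = "mv"  ["mv"]
14. n8.cnt = 1  [terminal]
15. n7.env = 12  [12]
16. n9.lab = 14  [terminal]
17. n4.ok = false  [false]
18. n4.depth = "xv"  ["xv"]
19. n10.env = 5  [len(B.depth) + 3]
20. n10.off = false  [false]
21. n11.acc = true  [terminal]
22. n12.fin = false  [g.acc == false]
23. n12.val = "kz"  ["kz"]
24. n13.lab = 9  [terminal]
25. n14.lab = 8  [terminal]
26. n12.ok = false  [B.fin == true]
27. n12.depth = "kzq"  [B.val ++ "q"]
28. n10.cnt = 9  [D.env * -1 + 14]
29. n10.acc = 18  [D.env * -2 + 28]
30. n3.off = -3  [D.cnt * 2 - 21]
31. n3.ok = true  [true]
32. n3.idx = 6  [D.acc - 12]
33. n2.ok = true  [C.ok and B.fin]
34. n2.depth = "rvk"  ["r" ++ B.val]
35. n0.idx = 11  [S.off - 4]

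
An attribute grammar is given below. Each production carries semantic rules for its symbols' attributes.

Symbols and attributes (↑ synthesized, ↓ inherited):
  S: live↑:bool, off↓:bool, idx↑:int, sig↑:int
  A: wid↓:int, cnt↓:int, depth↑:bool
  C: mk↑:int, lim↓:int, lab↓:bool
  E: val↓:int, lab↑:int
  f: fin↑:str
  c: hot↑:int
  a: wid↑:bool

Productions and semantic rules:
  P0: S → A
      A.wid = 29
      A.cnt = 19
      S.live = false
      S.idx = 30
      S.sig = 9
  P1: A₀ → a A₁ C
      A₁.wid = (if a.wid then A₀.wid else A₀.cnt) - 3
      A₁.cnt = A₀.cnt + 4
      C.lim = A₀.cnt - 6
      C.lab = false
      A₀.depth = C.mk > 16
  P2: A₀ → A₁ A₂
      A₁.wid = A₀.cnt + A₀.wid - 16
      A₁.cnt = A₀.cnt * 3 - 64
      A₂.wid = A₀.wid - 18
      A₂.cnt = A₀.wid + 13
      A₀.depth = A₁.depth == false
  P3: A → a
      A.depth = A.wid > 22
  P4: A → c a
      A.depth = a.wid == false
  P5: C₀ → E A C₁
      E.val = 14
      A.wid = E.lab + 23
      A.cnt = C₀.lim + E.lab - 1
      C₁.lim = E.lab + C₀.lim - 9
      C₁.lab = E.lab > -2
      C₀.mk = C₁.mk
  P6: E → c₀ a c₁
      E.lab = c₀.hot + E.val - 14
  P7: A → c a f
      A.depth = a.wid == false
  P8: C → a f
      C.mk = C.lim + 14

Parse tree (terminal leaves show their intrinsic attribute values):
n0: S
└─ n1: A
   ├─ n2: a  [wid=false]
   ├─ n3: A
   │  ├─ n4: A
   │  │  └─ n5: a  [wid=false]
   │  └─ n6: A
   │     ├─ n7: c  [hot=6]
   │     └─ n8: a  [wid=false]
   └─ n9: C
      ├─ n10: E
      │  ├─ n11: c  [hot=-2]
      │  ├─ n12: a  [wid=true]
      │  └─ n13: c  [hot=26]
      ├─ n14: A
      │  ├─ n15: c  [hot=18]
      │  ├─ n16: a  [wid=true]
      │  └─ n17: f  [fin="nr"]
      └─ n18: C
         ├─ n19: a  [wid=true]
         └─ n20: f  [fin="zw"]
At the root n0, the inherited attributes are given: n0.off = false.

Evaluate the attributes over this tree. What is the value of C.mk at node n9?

16

1. n0.off = false  [given at root]
2. n1.wid = 29  [29]
3. n1.cnt = 19  [19]
4. n2.wid = false  [terminal]
5. n3.wid = 16  [(if a.wid then A₀.wid else A₀.cnt) - 3]
6. n3.cnt = 23  [A₀.cnt + 4]
7. n4.wid = 23  [A₀.cnt + A₀.wid - 16]
8. n4.cnt = 5  [A₀.cnt * 3 - 64]
9. n5.wid = false  [terminal]
10. n4.depth = true  [A.wid > 22]
11. n6.wid = -2  [A₀.wid - 18]
12. n6.cnt = 29  [A₀.wid + 13]
13. n7.hot = 6  [terminal]
14. n8.wid = false  [terminal]
15. n6.depth = true  [a.wid == false]
16. n3.depth = false  [A₁.depth == false]
17. n9.lim = 13  [A₀.cnt - 6]
18. n9.lab = false  [false]
19. n10.val = 14  [14]
20. n11.hot = -2  [terminal]
21. n12.wid = true  [terminal]
22. n13.hot = 26  [terminal]
23. n10.lab = -2  [c₀.hot + E.val - 14]
24. n14.wid = 21  [E.lab + 23]
25. n14.cnt = 10  [C₀.lim + E.lab - 1]
26. n15.hot = 18  [terminal]
27. n16.wid = true  [terminal]
28. n17.fin = "nr"  [terminal]
29. n14.depth = false  [a.wid == false]
30. n18.lim = 2  [E.lab + C₀.lim - 9]
31. n18.lab = false  [E.lab > -2]
32. n19.wid = true  [terminal]
33. n20.fin = "zw"  [terminal]
34. n18.mk = 16  [C.lim + 14]
35. n9.mk = 16  [C₁.mk]
36. n1.depth = false  [C.mk > 16]
37. n0.live = false  [false]
38. n0.idx = 30  [30]
39. n0.sig = 9  [9]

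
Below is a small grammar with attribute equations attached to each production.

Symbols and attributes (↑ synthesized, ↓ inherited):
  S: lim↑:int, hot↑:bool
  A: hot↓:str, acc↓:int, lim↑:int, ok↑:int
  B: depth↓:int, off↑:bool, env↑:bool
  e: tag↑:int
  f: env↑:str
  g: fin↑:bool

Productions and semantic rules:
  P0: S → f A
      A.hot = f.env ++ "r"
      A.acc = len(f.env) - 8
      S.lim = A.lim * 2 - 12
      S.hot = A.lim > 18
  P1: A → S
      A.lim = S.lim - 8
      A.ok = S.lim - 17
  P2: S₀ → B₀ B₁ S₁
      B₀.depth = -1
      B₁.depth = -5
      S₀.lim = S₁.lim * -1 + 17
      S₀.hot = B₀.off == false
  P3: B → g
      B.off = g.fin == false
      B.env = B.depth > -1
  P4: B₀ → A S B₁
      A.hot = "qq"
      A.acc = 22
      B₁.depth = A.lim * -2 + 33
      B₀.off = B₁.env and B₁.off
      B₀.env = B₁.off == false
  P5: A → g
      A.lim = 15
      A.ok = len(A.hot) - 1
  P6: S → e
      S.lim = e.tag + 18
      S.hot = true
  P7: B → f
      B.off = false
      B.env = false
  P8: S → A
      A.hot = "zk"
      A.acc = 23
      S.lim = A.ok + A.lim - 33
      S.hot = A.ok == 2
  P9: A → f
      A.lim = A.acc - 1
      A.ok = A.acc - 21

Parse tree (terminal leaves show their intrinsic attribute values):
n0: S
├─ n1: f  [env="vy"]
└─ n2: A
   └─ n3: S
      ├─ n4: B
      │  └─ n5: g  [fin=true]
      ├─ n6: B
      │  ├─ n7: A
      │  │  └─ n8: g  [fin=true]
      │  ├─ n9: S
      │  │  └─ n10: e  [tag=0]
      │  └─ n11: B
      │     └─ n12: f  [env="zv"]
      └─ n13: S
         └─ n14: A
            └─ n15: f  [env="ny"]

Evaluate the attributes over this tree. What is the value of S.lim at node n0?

1. n1.env = "vy"  [terminal]
2. n2.hot = "vyr"  [f.env ++ "r"]
3. n2.acc = -6  [len(f.env) - 8]
4. n4.depth = -1  [-1]
5. n5.fin = true  [terminal]
6. n4.off = false  [g.fin == false]
7. n4.env = false  [B.depth > -1]
8. n6.depth = -5  [-5]
9. n7.hot = "qq"  ["qq"]
10. n7.acc = 22  [22]
11. n8.fin = true  [terminal]
12. n7.lim = 15  [15]
13. n7.ok = 1  [len(A.hot) - 1]
14. n10.tag = 0  [terminal]
15. n9.lim = 18  [e.tag + 18]
16. n9.hot = true  [true]
17. n11.depth = 3  [A.lim * -2 + 33]
18. n12.env = "zv"  [terminal]
19. n11.off = false  [false]
20. n11.env = false  [false]
21. n6.off = false  [B₁.env and B₁.off]
22. n6.env = true  [B₁.off == false]
23. n14.hot = "zk"  ["zk"]
24. n14.acc = 23  [23]
25. n15.env = "ny"  [terminal]
26. n14.lim = 22  [A.acc - 1]
27. n14.ok = 2  [A.acc - 21]
28. n13.lim = -9  [A.ok + A.lim - 33]
29. n13.hot = true  [A.ok == 2]
30. n3.lim = 26  [S₁.lim * -1 + 17]
31. n3.hot = true  [B₀.off == false]
32. n2.lim = 18  [S.lim - 8]
33. n2.ok = 9  [S.lim - 17]
34. n0.lim = 24  [A.lim * 2 - 12]
35. n0.hot = false  [A.lim > 18]

24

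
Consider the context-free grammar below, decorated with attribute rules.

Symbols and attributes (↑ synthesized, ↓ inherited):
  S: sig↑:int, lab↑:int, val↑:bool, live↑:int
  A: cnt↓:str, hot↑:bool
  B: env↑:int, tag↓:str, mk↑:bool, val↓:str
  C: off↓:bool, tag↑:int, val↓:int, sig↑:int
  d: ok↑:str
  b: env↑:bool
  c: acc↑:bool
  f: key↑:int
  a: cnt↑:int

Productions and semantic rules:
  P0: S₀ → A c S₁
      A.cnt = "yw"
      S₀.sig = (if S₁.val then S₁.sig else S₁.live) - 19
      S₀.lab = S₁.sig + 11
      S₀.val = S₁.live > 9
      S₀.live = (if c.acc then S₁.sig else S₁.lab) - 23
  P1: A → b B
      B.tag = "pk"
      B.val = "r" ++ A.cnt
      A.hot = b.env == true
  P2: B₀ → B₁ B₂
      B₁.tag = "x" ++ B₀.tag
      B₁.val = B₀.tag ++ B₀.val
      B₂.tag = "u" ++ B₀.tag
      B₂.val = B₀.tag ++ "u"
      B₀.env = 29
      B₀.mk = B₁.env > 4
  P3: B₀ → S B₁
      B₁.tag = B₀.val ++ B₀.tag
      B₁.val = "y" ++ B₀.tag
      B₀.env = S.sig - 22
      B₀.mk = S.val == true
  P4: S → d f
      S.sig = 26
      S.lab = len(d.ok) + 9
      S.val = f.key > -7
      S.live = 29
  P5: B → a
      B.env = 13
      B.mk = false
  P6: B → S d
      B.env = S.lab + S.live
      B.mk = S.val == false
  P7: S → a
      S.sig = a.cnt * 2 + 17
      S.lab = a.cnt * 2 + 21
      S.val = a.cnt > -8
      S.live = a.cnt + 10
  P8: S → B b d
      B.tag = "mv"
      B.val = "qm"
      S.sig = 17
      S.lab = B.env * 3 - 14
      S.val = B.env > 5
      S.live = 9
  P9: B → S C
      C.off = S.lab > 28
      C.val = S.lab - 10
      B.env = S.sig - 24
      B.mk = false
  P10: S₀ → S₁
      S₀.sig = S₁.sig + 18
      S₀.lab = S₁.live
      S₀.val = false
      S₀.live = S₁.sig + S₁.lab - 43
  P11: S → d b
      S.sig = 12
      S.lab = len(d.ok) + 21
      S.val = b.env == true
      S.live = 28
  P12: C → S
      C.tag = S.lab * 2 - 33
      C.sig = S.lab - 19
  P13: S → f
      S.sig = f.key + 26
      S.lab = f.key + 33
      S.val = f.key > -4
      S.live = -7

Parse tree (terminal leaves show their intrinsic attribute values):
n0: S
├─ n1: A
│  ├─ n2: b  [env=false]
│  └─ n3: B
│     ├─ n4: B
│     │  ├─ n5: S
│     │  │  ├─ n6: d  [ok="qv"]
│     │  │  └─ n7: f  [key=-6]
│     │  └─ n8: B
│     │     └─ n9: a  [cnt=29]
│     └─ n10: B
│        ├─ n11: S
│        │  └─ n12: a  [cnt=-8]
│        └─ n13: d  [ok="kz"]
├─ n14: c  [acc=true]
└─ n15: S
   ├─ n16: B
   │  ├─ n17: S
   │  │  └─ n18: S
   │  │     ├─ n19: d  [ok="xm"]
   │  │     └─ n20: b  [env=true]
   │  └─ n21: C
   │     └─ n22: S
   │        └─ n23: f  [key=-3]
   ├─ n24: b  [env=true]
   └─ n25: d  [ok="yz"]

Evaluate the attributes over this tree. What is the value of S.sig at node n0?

1. n1.cnt = "yw"  ["yw"]
2. n2.env = false  [terminal]
3. n3.tag = "pk"  ["pk"]
4. n3.val = "ryw"  ["r" ++ A.cnt]
5. n4.tag = "xpk"  ["x" ++ B₀.tag]
6. n4.val = "pkryw"  [B₀.tag ++ B₀.val]
7. n6.ok = "qv"  [terminal]
8. n7.key = -6  [terminal]
9. n5.sig = 26  [26]
10. n5.lab = 11  [len(d.ok) + 9]
11. n5.val = true  [f.key > -7]
12. n5.live = 29  [29]
13. n8.tag = "pkrywxpk"  [B₀.val ++ B₀.tag]
14. n8.val = "yxpk"  ["y" ++ B₀.tag]
15. n9.cnt = 29  [terminal]
16. n8.env = 13  [13]
17. n8.mk = false  [false]
18. n4.env = 4  [S.sig - 22]
19. n4.mk = true  [S.val == true]
20. n10.tag = "upk"  ["u" ++ B₀.tag]
21. n10.val = "pku"  [B₀.tag ++ "u"]
22. n12.cnt = -8  [terminal]
23. n11.sig = 1  [a.cnt * 2 + 17]
24. n11.lab = 5  [a.cnt * 2 + 21]
25. n11.val = false  [a.cnt > -8]
26. n11.live = 2  [a.cnt + 10]
27. n13.ok = "kz"  [terminal]
28. n10.env = 7  [S.lab + S.live]
29. n10.mk = true  [S.val == false]
30. n3.env = 29  [29]
31. n3.mk = false  [B₁.env > 4]
32. n1.hot = false  [b.env == true]
33. n14.acc = true  [terminal]
34. n16.tag = "mv"  ["mv"]
35. n16.val = "qm"  ["qm"]
36. n19.ok = "xm"  [terminal]
37. n20.env = true  [terminal]
38. n18.sig = 12  [12]
39. n18.lab = 23  [len(d.ok) + 21]
40. n18.val = true  [b.env == true]
41. n18.live = 28  [28]
42. n17.sig = 30  [S₁.sig + 18]
43. n17.lab = 28  [S₁.live]
44. n17.val = false  [false]
45. n17.live = -8  [S₁.sig + S₁.lab - 43]
46. n21.off = false  [S.lab > 28]
47. n21.val = 18  [S.lab - 10]
48. n23.key = -3  [terminal]
49. n22.sig = 23  [f.key + 26]
50. n22.lab = 30  [f.key + 33]
51. n22.val = true  [f.key > -4]
52. n22.live = -7  [-7]
53. n21.tag = 27  [S.lab * 2 - 33]
54. n21.sig = 11  [S.lab - 19]
55. n16.env = 6  [S.sig - 24]
56. n16.mk = false  [false]
57. n24.env = true  [terminal]
58. n25.ok = "yz"  [terminal]
59. n15.sig = 17  [17]
60. n15.lab = 4  [B.env * 3 - 14]
61. n15.val = true  [B.env > 5]
62. n15.live = 9  [9]
63. n0.sig = -2  [(if S₁.val then S₁.sig else S₁.live) - 19]
64. n0.lab = 28  [S₁.sig + 11]
65. n0.val = false  [S₁.live > 9]
66. n0.live = -6  [(if c.acc then S₁.sig else S₁.lab) - 23]

-2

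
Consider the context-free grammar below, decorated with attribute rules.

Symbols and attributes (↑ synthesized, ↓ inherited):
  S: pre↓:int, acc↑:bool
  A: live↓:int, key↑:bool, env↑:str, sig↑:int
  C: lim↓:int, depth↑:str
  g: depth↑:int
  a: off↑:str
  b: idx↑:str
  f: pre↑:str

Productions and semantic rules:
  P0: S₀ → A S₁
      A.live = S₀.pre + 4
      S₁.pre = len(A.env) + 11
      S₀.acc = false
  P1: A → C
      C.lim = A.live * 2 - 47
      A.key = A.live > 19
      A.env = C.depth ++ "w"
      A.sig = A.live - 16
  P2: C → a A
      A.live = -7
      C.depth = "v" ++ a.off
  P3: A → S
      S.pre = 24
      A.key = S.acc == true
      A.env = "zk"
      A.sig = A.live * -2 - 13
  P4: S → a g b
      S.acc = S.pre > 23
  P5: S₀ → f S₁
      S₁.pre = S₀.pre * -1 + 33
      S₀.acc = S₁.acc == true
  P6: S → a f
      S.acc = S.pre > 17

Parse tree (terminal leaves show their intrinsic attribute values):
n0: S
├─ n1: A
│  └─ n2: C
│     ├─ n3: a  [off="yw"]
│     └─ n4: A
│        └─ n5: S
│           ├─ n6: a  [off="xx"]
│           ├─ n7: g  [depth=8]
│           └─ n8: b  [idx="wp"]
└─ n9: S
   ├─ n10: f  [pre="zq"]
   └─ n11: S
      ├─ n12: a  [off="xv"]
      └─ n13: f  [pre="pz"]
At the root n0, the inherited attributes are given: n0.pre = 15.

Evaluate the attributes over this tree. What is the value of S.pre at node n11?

1. n0.pre = 15  [given at root]
2. n1.live = 19  [S₀.pre + 4]
3. n2.lim = -9  [A.live * 2 - 47]
4. n3.off = "yw"  [terminal]
5. n4.live = -7  [-7]
6. n5.pre = 24  [24]
7. n6.off = "xx"  [terminal]
8. n7.depth = 8  [terminal]
9. n8.idx = "wp"  [terminal]
10. n5.acc = true  [S.pre > 23]
11. n4.key = true  [S.acc == true]
12. n4.env = "zk"  ["zk"]
13. n4.sig = 1  [A.live * -2 - 13]
14. n2.depth = "vyw"  ["v" ++ a.off]
15. n1.key = false  [A.live > 19]
16. n1.env = "vyww"  [C.depth ++ "w"]
17. n1.sig = 3  [A.live - 16]
18. n9.pre = 15  [len(A.env) + 11]
19. n10.pre = "zq"  [terminal]
20. n11.pre = 18  [S₀.pre * -1 + 33]
21. n12.off = "xv"  [terminal]
22. n13.pre = "pz"  [terminal]
23. n11.acc = true  [S.pre > 17]
24. n9.acc = true  [S₁.acc == true]
25. n0.acc = false  [false]

18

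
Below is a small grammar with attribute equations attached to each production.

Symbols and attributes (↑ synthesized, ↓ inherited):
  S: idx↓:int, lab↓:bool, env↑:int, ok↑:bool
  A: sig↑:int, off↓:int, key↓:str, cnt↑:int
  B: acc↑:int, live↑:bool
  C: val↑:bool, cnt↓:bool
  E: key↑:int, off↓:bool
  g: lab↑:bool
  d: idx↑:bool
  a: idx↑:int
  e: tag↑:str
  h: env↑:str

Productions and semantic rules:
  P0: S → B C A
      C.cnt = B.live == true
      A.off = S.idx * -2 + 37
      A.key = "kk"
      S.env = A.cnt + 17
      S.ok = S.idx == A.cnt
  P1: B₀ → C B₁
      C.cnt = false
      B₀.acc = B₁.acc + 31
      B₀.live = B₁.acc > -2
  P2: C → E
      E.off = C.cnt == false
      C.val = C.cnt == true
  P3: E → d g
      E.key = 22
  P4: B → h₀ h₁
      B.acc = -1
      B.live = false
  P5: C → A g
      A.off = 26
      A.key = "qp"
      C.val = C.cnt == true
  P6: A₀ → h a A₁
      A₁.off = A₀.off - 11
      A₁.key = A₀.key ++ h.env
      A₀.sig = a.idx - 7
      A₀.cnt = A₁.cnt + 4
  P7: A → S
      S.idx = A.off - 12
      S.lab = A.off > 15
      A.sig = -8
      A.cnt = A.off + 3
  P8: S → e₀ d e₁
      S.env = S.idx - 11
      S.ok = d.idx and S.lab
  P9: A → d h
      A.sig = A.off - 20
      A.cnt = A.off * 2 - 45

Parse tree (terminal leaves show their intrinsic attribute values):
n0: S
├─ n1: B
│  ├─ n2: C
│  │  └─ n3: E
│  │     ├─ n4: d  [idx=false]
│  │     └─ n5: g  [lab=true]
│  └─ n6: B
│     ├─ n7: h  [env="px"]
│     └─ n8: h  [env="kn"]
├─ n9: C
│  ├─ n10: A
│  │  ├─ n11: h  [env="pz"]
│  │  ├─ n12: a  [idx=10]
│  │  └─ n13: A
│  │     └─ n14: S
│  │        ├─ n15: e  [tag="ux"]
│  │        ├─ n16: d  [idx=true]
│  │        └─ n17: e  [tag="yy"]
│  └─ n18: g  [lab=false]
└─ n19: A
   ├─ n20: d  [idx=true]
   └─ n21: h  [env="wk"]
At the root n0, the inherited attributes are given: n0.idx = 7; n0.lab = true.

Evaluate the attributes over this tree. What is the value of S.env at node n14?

-8

1. n0.idx = 7  [given at root]
2. n0.lab = true  [given at root]
3. n2.cnt = false  [false]
4. n3.off = true  [C.cnt == false]
5. n4.idx = false  [terminal]
6. n5.lab = true  [terminal]
7. n3.key = 22  [22]
8. n2.val = false  [C.cnt == true]
9. n7.env = "px"  [terminal]
10. n8.env = "kn"  [terminal]
11. n6.acc = -1  [-1]
12. n6.live = false  [false]
13. n1.acc = 30  [B₁.acc + 31]
14. n1.live = true  [B₁.acc > -2]
15. n9.cnt = true  [B.live == true]
16. n10.off = 26  [26]
17. n10.key = "qp"  ["qp"]
18. n11.env = "pz"  [terminal]
19. n12.idx = 10  [terminal]
20. n13.off = 15  [A₀.off - 11]
21. n13.key = "qppz"  [A₀.key ++ h.env]
22. n14.idx = 3  [A.off - 12]
23. n14.lab = false  [A.off > 15]
24. n15.tag = "ux"  [terminal]
25. n16.idx = true  [terminal]
26. n17.tag = "yy"  [terminal]
27. n14.env = -8  [S.idx - 11]
28. n14.ok = false  [d.idx and S.lab]
29. n13.sig = -8  [-8]
30. n13.cnt = 18  [A.off + 3]
31. n10.sig = 3  [a.idx - 7]
32. n10.cnt = 22  [A₁.cnt + 4]
33. n18.lab = false  [terminal]
34. n9.val = true  [C.cnt == true]
35. n19.off = 23  [S.idx * -2 + 37]
36. n19.key = "kk"  ["kk"]
37. n20.idx = true  [terminal]
38. n21.env = "wk"  [terminal]
39. n19.sig = 3  [A.off - 20]
40. n19.cnt = 1  [A.off * 2 - 45]
41. n0.env = 18  [A.cnt + 17]
42. n0.ok = false  [S.idx == A.cnt]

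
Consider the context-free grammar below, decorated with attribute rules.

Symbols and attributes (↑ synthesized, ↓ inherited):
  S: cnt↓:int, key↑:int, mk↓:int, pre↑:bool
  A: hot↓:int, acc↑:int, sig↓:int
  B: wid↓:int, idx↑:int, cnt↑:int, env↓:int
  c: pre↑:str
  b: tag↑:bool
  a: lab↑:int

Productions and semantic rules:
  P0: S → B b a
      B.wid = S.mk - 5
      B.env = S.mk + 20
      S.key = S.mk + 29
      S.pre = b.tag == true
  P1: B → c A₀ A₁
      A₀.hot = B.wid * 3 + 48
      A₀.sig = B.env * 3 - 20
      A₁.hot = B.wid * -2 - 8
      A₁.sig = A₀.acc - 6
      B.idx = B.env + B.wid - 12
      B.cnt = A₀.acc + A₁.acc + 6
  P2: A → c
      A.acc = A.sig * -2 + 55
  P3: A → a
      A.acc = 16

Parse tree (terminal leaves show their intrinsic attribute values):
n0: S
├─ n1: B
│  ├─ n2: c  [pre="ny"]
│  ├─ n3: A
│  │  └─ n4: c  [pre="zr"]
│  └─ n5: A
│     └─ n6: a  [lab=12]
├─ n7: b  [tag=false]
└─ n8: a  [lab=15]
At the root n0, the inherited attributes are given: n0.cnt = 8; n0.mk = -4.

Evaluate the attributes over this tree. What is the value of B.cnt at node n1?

21

1. n0.cnt = 8  [given at root]
2. n0.mk = -4  [given at root]
3. n1.wid = -9  [S.mk - 5]
4. n1.env = 16  [S.mk + 20]
5. n2.pre = "ny"  [terminal]
6. n3.hot = 21  [B.wid * 3 + 48]
7. n3.sig = 28  [B.env * 3 - 20]
8. n4.pre = "zr"  [terminal]
9. n3.acc = -1  [A.sig * -2 + 55]
10. n5.hot = 10  [B.wid * -2 - 8]
11. n5.sig = -7  [A₀.acc - 6]
12. n6.lab = 12  [terminal]
13. n5.acc = 16  [16]
14. n1.idx = -5  [B.env + B.wid - 12]
15. n1.cnt = 21  [A₀.acc + A₁.acc + 6]
16. n7.tag = false  [terminal]
17. n8.lab = 15  [terminal]
18. n0.key = 25  [S.mk + 29]
19. n0.pre = false  [b.tag == true]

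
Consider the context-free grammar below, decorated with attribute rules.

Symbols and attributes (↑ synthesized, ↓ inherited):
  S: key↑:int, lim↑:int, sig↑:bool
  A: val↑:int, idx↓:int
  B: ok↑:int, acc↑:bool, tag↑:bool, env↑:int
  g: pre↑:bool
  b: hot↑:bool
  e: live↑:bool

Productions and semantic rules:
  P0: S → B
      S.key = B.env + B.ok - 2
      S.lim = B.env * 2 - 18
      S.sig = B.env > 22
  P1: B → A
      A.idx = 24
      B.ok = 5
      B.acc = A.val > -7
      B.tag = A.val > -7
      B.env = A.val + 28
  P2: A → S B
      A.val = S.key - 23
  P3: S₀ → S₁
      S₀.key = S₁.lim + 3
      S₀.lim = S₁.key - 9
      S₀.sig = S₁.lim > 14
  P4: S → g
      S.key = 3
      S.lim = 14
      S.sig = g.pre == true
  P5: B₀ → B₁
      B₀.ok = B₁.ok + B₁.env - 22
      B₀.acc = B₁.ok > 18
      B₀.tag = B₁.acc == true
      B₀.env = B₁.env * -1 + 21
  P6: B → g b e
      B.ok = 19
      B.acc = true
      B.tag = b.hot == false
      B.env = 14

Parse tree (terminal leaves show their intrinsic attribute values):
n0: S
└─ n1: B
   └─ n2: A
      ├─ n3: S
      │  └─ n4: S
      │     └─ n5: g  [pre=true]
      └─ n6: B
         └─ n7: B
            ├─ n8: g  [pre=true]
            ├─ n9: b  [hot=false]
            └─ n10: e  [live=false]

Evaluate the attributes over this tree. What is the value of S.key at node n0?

1. n2.idx = 24  [24]
2. n5.pre = true  [terminal]
3. n4.key = 3  [3]
4. n4.lim = 14  [14]
5. n4.sig = true  [g.pre == true]
6. n3.key = 17  [S₁.lim + 3]
7. n3.lim = -6  [S₁.key - 9]
8. n3.sig = false  [S₁.lim > 14]
9. n8.pre = true  [terminal]
10. n9.hot = false  [terminal]
11. n10.live = false  [terminal]
12. n7.ok = 19  [19]
13. n7.acc = true  [true]
14. n7.tag = true  [b.hot == false]
15. n7.env = 14  [14]
16. n6.ok = 11  [B₁.ok + B₁.env - 22]
17. n6.acc = true  [B₁.ok > 18]
18. n6.tag = true  [B₁.acc == true]
19. n6.env = 7  [B₁.env * -1 + 21]
20. n2.val = -6  [S.key - 23]
21. n1.ok = 5  [5]
22. n1.acc = true  [A.val > -7]
23. n1.tag = true  [A.val > -7]
24. n1.env = 22  [A.val + 28]
25. n0.key = 25  [B.env + B.ok - 2]
26. n0.lim = 26  [B.env * 2 - 18]
27. n0.sig = false  [B.env > 22]

25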